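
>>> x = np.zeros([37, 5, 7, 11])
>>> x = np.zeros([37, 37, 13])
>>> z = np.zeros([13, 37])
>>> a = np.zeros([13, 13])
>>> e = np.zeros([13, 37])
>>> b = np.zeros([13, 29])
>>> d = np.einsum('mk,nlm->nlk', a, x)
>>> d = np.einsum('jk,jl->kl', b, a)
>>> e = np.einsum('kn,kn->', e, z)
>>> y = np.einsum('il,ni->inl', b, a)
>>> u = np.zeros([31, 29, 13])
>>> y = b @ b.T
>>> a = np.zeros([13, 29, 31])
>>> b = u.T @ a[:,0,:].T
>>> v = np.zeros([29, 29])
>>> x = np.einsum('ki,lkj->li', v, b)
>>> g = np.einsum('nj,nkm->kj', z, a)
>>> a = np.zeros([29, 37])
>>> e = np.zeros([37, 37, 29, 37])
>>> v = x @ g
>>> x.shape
(13, 29)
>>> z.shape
(13, 37)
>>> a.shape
(29, 37)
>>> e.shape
(37, 37, 29, 37)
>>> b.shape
(13, 29, 13)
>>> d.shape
(29, 13)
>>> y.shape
(13, 13)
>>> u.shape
(31, 29, 13)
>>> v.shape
(13, 37)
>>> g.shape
(29, 37)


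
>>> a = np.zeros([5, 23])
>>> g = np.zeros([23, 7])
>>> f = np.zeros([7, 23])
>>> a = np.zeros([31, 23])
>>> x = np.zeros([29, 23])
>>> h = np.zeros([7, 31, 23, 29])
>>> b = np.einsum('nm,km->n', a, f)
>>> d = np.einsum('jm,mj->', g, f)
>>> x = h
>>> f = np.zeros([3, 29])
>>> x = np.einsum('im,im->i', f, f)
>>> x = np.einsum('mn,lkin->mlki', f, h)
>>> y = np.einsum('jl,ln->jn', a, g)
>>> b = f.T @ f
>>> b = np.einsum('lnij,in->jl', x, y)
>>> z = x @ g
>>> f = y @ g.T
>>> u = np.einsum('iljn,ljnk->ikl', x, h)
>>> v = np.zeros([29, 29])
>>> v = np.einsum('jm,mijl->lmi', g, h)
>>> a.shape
(31, 23)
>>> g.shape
(23, 7)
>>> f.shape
(31, 23)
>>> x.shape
(3, 7, 31, 23)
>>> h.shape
(7, 31, 23, 29)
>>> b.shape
(23, 3)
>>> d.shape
()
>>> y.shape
(31, 7)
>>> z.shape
(3, 7, 31, 7)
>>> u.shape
(3, 29, 7)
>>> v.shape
(29, 7, 31)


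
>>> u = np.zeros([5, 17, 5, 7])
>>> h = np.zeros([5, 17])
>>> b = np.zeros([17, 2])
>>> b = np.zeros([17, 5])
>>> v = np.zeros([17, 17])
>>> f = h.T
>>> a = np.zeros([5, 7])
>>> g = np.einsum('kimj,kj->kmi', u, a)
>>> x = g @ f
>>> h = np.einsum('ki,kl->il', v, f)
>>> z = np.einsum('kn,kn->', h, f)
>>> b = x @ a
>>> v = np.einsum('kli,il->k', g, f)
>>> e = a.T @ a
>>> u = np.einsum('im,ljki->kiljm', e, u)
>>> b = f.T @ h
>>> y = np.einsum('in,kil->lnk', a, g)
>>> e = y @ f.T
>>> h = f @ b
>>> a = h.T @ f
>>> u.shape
(5, 7, 5, 17, 7)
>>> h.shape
(17, 5)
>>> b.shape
(5, 5)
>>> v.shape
(5,)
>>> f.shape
(17, 5)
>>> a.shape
(5, 5)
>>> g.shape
(5, 5, 17)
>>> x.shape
(5, 5, 5)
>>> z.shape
()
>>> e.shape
(17, 7, 17)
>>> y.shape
(17, 7, 5)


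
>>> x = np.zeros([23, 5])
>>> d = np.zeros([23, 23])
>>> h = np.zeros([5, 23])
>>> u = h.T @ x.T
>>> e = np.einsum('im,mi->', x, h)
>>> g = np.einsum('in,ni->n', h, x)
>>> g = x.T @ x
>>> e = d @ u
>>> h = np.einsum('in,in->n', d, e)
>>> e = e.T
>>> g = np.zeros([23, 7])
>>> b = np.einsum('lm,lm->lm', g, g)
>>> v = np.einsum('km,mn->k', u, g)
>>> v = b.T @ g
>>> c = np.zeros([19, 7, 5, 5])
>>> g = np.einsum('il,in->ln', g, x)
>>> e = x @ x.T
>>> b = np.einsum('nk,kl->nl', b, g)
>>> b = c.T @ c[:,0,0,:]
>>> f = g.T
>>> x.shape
(23, 5)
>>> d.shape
(23, 23)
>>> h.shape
(23,)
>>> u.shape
(23, 23)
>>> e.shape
(23, 23)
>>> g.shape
(7, 5)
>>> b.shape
(5, 5, 7, 5)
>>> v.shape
(7, 7)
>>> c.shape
(19, 7, 5, 5)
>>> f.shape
(5, 7)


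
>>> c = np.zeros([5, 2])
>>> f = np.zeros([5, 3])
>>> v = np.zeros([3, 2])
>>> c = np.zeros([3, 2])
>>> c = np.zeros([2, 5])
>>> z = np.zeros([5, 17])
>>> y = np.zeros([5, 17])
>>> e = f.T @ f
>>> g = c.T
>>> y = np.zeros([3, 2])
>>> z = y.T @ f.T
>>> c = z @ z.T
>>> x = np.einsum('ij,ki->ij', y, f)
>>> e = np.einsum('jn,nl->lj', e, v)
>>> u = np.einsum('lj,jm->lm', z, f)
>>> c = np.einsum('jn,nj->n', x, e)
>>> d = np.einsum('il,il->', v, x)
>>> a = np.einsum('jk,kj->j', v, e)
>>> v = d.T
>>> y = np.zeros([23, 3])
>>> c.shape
(2,)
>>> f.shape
(5, 3)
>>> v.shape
()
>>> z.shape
(2, 5)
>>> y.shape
(23, 3)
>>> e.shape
(2, 3)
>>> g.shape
(5, 2)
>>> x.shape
(3, 2)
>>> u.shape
(2, 3)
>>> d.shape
()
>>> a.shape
(3,)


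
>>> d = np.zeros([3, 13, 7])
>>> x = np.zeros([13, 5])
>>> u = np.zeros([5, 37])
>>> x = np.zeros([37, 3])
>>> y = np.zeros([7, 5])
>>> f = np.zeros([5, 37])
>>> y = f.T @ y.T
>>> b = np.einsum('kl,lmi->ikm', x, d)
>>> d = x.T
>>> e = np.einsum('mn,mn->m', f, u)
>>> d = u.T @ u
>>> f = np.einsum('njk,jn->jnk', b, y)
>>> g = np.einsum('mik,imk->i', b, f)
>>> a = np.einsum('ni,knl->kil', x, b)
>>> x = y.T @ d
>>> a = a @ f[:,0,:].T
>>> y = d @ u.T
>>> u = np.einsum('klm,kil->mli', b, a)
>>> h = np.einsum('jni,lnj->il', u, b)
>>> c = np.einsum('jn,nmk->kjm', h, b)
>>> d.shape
(37, 37)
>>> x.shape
(7, 37)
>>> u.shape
(13, 37, 3)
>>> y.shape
(37, 5)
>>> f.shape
(37, 7, 13)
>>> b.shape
(7, 37, 13)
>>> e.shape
(5,)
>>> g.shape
(37,)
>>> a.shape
(7, 3, 37)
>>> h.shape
(3, 7)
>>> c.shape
(13, 3, 37)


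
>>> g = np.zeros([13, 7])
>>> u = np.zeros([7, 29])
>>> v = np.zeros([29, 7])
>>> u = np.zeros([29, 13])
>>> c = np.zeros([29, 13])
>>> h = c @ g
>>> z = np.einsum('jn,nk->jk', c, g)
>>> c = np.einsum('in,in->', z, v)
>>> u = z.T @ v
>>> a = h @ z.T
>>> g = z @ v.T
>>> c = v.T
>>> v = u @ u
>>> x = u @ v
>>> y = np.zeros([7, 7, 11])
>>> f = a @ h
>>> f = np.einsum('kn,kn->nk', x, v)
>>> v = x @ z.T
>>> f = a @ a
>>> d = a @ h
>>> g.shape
(29, 29)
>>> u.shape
(7, 7)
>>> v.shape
(7, 29)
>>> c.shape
(7, 29)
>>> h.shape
(29, 7)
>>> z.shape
(29, 7)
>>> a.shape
(29, 29)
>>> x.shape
(7, 7)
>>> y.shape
(7, 7, 11)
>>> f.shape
(29, 29)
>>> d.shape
(29, 7)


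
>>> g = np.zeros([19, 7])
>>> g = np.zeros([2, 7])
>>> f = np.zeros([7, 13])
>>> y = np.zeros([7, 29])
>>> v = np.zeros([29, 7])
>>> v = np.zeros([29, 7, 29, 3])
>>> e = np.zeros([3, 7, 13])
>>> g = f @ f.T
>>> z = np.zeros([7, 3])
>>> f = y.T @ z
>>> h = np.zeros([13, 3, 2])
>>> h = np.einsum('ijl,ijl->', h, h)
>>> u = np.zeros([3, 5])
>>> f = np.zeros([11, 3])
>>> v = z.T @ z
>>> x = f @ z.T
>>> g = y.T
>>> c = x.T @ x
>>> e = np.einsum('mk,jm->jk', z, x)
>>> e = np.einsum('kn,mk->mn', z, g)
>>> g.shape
(29, 7)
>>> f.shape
(11, 3)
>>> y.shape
(7, 29)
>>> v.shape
(3, 3)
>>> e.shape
(29, 3)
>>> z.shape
(7, 3)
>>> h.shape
()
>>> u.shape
(3, 5)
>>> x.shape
(11, 7)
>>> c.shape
(7, 7)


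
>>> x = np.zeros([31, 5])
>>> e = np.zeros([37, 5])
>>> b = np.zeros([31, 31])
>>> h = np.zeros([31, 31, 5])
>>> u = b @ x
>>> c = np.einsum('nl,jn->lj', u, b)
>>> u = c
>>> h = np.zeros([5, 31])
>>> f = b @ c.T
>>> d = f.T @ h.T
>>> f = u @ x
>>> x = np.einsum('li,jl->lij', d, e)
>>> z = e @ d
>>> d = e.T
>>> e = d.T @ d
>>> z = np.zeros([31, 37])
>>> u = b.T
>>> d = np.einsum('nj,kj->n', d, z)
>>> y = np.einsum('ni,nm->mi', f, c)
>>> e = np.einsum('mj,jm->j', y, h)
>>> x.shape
(5, 5, 37)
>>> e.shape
(5,)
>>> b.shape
(31, 31)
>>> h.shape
(5, 31)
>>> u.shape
(31, 31)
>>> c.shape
(5, 31)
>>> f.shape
(5, 5)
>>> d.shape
(5,)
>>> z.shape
(31, 37)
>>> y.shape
(31, 5)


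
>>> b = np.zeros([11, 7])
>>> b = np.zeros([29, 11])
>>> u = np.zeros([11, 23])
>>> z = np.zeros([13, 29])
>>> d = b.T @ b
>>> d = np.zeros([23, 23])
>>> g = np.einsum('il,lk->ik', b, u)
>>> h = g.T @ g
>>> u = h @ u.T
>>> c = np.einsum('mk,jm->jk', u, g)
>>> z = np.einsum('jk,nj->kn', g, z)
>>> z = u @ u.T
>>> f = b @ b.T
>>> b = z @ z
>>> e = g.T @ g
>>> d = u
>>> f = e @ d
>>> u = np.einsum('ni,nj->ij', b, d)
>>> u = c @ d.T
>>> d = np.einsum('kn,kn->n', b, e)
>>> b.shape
(23, 23)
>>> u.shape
(29, 23)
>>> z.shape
(23, 23)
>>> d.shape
(23,)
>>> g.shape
(29, 23)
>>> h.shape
(23, 23)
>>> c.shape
(29, 11)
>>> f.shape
(23, 11)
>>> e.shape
(23, 23)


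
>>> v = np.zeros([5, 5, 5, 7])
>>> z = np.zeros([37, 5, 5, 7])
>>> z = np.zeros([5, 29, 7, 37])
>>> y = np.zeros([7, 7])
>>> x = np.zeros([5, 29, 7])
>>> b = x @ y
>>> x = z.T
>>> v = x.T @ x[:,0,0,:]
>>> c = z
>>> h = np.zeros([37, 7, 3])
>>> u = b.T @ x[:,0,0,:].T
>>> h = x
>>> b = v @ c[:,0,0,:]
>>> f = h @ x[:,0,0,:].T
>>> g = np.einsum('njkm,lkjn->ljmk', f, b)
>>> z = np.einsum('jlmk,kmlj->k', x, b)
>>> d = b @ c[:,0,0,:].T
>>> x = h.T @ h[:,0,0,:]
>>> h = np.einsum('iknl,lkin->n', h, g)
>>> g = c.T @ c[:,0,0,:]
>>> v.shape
(5, 29, 7, 5)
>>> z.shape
(5,)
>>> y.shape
(7, 7)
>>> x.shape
(5, 29, 7, 5)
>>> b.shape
(5, 29, 7, 37)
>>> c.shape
(5, 29, 7, 37)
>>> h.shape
(29,)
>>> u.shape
(7, 29, 37)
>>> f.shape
(37, 7, 29, 37)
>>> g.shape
(37, 7, 29, 37)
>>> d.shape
(5, 29, 7, 5)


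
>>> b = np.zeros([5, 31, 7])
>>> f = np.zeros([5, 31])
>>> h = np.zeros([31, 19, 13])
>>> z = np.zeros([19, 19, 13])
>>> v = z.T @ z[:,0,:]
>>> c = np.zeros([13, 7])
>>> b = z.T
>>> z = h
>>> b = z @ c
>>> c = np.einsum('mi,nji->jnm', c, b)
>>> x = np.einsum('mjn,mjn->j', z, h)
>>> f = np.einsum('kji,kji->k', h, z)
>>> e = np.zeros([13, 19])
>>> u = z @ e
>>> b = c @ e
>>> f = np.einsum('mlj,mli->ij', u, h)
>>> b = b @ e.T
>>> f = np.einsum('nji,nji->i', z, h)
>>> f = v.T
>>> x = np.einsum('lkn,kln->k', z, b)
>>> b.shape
(19, 31, 13)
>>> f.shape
(13, 19, 13)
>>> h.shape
(31, 19, 13)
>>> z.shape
(31, 19, 13)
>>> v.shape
(13, 19, 13)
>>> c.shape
(19, 31, 13)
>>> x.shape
(19,)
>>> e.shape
(13, 19)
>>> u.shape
(31, 19, 19)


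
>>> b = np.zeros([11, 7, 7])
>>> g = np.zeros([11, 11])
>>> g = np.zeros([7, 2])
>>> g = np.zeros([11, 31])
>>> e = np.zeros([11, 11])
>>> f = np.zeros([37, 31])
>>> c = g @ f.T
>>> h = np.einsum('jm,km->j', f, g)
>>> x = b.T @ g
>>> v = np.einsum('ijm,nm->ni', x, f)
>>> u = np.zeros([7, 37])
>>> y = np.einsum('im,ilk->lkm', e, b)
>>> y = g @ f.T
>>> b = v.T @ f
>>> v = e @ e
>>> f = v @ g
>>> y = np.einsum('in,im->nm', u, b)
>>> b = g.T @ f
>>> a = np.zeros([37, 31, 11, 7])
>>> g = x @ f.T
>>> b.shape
(31, 31)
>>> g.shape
(7, 7, 11)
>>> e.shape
(11, 11)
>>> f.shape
(11, 31)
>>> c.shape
(11, 37)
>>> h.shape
(37,)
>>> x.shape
(7, 7, 31)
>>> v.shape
(11, 11)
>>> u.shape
(7, 37)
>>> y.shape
(37, 31)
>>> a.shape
(37, 31, 11, 7)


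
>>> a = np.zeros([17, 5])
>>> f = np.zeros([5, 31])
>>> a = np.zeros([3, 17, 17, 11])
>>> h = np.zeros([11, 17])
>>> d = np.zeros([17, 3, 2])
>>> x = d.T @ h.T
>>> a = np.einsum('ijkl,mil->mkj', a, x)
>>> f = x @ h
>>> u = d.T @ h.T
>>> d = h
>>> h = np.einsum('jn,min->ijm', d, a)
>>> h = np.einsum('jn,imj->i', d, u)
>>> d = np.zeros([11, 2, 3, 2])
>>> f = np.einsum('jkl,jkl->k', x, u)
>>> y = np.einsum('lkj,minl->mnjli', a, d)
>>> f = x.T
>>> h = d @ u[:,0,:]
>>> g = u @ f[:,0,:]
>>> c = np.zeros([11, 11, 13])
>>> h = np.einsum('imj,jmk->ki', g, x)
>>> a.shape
(2, 17, 17)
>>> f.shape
(11, 3, 2)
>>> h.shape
(11, 2)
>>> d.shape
(11, 2, 3, 2)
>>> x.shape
(2, 3, 11)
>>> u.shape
(2, 3, 11)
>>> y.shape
(11, 3, 17, 2, 2)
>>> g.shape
(2, 3, 2)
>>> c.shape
(11, 11, 13)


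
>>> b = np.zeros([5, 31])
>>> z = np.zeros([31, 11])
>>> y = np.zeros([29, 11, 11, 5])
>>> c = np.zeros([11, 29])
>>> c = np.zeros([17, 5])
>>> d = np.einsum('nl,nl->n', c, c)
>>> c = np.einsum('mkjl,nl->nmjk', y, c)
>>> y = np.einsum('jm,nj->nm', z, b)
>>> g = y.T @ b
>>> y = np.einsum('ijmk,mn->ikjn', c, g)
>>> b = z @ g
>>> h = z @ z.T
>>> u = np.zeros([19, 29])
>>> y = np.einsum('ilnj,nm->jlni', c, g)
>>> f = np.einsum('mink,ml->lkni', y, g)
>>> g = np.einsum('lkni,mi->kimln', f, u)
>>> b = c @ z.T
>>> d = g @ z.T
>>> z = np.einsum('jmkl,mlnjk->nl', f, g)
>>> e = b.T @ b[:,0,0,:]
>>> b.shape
(17, 29, 11, 31)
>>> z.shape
(19, 29)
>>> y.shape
(11, 29, 11, 17)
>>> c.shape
(17, 29, 11, 11)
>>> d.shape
(17, 29, 19, 31, 31)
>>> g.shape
(17, 29, 19, 31, 11)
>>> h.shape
(31, 31)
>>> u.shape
(19, 29)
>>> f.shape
(31, 17, 11, 29)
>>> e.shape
(31, 11, 29, 31)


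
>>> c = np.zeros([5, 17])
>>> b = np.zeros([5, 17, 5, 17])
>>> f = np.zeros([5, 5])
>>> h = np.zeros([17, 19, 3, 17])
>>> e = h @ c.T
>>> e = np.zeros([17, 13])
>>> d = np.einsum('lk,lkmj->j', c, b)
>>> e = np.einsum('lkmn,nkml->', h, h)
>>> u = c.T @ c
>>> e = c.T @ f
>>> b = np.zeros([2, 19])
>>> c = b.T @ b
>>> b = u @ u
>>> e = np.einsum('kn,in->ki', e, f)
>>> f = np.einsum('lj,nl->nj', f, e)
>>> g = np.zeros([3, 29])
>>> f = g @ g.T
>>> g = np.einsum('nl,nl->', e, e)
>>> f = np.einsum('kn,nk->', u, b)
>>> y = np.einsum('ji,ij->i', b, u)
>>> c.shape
(19, 19)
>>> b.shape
(17, 17)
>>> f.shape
()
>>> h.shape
(17, 19, 3, 17)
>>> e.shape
(17, 5)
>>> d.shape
(17,)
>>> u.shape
(17, 17)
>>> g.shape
()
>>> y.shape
(17,)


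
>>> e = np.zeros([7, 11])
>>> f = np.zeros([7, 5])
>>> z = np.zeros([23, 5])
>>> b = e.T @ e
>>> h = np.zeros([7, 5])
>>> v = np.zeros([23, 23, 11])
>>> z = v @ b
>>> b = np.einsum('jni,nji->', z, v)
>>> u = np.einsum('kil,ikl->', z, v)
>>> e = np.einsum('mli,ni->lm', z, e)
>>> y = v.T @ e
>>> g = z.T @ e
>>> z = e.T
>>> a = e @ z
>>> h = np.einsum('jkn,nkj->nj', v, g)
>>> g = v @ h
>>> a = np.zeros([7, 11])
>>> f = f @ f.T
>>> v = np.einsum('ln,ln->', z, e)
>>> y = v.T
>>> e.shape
(23, 23)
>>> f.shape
(7, 7)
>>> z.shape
(23, 23)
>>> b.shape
()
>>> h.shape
(11, 23)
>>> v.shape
()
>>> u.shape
()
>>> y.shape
()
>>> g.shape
(23, 23, 23)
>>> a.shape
(7, 11)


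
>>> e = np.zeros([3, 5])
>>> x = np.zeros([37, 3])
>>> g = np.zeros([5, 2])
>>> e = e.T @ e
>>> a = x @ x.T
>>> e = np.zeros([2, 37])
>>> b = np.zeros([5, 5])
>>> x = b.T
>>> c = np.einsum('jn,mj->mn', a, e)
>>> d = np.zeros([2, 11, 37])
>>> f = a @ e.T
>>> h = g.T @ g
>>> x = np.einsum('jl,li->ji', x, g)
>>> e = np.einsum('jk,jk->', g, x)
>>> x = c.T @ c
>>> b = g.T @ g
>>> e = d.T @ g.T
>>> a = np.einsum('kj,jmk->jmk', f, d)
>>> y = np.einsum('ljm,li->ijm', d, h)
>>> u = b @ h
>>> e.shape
(37, 11, 5)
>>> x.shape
(37, 37)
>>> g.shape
(5, 2)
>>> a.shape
(2, 11, 37)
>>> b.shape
(2, 2)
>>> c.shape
(2, 37)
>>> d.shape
(2, 11, 37)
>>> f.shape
(37, 2)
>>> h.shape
(2, 2)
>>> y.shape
(2, 11, 37)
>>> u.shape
(2, 2)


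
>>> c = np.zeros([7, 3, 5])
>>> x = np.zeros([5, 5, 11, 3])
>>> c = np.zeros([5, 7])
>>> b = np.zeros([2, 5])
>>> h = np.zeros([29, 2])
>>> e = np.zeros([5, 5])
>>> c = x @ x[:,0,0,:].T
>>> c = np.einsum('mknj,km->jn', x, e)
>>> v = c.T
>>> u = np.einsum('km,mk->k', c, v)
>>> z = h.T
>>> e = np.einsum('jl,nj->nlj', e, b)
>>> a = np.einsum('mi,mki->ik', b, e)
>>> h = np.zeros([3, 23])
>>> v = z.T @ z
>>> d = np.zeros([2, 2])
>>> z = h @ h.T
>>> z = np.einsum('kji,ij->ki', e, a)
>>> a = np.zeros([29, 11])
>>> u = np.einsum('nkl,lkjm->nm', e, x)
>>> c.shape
(3, 11)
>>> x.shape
(5, 5, 11, 3)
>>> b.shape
(2, 5)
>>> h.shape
(3, 23)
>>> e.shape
(2, 5, 5)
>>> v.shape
(29, 29)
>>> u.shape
(2, 3)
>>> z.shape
(2, 5)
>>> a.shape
(29, 11)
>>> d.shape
(2, 2)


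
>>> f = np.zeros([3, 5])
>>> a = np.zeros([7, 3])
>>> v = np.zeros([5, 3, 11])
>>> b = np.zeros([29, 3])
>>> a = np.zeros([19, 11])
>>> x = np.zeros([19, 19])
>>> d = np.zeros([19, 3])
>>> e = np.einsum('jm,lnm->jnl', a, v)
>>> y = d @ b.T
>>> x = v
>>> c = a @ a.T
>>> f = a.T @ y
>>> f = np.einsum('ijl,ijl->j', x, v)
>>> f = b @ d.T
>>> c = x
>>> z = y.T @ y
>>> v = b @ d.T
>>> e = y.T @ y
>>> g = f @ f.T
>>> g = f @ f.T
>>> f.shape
(29, 19)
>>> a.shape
(19, 11)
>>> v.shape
(29, 19)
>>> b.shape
(29, 3)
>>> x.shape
(5, 3, 11)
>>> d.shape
(19, 3)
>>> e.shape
(29, 29)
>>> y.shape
(19, 29)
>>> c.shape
(5, 3, 11)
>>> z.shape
(29, 29)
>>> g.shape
(29, 29)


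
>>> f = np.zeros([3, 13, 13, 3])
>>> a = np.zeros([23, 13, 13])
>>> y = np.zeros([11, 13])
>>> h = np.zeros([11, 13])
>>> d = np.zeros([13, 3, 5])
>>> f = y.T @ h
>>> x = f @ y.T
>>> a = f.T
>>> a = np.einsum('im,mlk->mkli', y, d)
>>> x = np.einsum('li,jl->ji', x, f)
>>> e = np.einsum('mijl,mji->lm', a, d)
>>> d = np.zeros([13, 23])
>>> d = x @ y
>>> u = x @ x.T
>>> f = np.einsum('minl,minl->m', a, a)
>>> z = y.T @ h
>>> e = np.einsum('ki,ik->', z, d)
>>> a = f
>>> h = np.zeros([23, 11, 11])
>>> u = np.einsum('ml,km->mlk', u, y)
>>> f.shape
(13,)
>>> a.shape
(13,)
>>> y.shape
(11, 13)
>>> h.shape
(23, 11, 11)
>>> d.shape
(13, 13)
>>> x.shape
(13, 11)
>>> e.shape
()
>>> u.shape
(13, 13, 11)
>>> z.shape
(13, 13)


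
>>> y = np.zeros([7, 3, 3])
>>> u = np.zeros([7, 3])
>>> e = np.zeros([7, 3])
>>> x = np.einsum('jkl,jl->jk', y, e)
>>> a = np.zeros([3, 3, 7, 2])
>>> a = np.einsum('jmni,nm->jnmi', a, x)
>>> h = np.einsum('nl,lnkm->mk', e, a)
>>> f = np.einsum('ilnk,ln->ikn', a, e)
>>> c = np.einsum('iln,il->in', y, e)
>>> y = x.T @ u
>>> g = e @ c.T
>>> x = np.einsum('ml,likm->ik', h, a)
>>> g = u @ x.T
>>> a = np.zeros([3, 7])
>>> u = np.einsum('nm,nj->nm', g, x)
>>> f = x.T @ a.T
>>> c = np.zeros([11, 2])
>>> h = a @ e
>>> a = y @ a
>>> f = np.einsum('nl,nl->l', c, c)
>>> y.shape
(3, 3)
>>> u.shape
(7, 7)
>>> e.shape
(7, 3)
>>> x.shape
(7, 3)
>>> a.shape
(3, 7)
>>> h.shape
(3, 3)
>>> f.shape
(2,)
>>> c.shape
(11, 2)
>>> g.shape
(7, 7)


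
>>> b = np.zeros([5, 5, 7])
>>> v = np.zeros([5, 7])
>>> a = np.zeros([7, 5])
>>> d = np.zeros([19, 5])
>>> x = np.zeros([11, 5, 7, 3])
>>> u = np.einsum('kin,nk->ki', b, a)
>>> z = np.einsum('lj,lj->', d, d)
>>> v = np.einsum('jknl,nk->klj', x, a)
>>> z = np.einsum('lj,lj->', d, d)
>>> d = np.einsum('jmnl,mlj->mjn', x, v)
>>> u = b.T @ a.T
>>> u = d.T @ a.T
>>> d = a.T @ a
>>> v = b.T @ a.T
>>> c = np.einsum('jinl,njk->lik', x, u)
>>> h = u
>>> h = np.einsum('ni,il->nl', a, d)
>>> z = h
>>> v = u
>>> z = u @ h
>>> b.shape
(5, 5, 7)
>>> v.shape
(7, 11, 7)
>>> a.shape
(7, 5)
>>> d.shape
(5, 5)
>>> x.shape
(11, 5, 7, 3)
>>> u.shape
(7, 11, 7)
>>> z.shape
(7, 11, 5)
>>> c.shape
(3, 5, 7)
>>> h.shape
(7, 5)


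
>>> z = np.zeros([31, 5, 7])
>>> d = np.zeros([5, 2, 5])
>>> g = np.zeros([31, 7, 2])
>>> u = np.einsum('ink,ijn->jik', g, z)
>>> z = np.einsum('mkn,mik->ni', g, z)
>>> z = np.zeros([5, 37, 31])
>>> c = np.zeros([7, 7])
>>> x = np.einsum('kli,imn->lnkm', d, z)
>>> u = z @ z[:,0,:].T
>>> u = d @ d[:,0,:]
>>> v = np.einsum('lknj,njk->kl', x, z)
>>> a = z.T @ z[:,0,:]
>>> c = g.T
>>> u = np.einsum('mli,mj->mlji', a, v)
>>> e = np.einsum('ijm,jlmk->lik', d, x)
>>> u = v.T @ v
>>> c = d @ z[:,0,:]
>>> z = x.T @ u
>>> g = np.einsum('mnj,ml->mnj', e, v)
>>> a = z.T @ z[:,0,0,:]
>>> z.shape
(37, 5, 31, 2)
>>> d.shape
(5, 2, 5)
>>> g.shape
(31, 5, 37)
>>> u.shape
(2, 2)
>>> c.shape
(5, 2, 31)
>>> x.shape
(2, 31, 5, 37)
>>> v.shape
(31, 2)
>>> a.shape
(2, 31, 5, 2)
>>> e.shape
(31, 5, 37)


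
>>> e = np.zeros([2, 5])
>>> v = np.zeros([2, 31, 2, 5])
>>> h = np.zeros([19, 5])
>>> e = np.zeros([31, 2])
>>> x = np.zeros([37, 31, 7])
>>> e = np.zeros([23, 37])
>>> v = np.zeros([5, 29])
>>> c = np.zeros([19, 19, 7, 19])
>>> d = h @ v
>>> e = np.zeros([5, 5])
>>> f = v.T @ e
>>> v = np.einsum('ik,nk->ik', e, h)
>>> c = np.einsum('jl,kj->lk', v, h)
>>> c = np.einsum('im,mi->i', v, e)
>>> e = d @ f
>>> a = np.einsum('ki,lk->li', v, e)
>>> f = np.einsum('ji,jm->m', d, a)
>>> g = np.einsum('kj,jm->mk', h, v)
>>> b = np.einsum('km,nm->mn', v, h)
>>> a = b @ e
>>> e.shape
(19, 5)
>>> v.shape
(5, 5)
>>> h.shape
(19, 5)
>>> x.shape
(37, 31, 7)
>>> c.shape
(5,)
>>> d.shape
(19, 29)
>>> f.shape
(5,)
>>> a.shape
(5, 5)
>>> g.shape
(5, 19)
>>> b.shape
(5, 19)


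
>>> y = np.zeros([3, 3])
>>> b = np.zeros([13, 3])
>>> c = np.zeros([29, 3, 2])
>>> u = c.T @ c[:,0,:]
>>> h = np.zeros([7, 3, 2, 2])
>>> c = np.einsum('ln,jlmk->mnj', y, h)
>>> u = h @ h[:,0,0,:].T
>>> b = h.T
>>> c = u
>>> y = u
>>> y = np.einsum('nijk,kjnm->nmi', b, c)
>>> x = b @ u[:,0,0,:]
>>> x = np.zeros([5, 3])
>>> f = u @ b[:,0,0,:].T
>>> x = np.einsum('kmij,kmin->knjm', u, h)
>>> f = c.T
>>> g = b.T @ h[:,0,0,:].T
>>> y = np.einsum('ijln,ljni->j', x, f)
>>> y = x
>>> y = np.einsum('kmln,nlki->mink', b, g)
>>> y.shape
(2, 7, 7, 2)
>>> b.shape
(2, 2, 3, 7)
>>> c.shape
(7, 3, 2, 7)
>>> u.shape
(7, 3, 2, 7)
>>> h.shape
(7, 3, 2, 2)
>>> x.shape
(7, 2, 7, 3)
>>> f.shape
(7, 2, 3, 7)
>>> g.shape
(7, 3, 2, 7)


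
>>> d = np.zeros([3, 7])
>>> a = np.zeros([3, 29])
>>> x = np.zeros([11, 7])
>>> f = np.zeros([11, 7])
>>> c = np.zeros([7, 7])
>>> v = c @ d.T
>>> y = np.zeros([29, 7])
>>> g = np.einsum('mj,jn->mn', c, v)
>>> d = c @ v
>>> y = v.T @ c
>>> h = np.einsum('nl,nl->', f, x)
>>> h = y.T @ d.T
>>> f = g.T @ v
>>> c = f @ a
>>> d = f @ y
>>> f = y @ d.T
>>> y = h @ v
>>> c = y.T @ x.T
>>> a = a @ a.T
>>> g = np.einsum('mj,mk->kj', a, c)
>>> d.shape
(3, 7)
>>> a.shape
(3, 3)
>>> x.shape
(11, 7)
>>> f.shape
(3, 3)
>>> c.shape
(3, 11)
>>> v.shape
(7, 3)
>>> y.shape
(7, 3)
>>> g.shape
(11, 3)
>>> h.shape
(7, 7)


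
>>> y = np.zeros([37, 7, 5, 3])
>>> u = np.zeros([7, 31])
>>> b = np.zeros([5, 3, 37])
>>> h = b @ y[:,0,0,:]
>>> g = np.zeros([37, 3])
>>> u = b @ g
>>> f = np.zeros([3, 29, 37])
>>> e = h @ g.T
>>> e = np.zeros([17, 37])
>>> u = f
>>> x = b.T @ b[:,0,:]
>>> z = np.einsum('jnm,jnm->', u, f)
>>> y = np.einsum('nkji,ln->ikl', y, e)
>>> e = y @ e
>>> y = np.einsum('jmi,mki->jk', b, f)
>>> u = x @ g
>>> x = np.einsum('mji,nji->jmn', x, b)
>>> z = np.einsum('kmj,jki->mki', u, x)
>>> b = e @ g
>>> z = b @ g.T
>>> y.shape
(5, 29)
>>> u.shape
(37, 3, 3)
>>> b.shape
(3, 7, 3)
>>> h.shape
(5, 3, 3)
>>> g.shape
(37, 3)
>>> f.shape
(3, 29, 37)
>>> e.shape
(3, 7, 37)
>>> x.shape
(3, 37, 5)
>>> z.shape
(3, 7, 37)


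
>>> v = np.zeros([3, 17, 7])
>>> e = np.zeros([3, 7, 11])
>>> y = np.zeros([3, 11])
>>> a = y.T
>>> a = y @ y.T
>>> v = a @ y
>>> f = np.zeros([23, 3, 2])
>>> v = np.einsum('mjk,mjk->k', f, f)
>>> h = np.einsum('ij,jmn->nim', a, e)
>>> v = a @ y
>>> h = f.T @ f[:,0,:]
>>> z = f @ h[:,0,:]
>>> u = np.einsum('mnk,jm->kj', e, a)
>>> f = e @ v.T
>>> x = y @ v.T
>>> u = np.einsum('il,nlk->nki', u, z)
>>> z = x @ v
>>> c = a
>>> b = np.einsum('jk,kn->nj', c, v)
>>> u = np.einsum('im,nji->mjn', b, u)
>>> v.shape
(3, 11)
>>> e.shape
(3, 7, 11)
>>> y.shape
(3, 11)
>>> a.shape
(3, 3)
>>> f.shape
(3, 7, 3)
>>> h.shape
(2, 3, 2)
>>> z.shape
(3, 11)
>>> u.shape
(3, 2, 23)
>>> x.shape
(3, 3)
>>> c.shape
(3, 3)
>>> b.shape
(11, 3)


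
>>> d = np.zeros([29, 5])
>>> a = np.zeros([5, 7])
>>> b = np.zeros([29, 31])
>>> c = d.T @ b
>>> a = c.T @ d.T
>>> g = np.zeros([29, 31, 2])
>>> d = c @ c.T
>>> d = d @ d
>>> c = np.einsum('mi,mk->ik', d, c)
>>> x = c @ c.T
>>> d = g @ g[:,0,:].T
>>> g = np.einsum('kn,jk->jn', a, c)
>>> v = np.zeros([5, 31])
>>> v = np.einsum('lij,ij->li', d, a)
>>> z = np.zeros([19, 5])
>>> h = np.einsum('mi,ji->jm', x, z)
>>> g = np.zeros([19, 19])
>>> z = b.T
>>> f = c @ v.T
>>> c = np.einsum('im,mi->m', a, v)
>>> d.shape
(29, 31, 29)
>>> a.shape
(31, 29)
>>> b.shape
(29, 31)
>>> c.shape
(29,)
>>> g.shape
(19, 19)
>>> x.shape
(5, 5)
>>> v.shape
(29, 31)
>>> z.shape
(31, 29)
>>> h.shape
(19, 5)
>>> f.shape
(5, 29)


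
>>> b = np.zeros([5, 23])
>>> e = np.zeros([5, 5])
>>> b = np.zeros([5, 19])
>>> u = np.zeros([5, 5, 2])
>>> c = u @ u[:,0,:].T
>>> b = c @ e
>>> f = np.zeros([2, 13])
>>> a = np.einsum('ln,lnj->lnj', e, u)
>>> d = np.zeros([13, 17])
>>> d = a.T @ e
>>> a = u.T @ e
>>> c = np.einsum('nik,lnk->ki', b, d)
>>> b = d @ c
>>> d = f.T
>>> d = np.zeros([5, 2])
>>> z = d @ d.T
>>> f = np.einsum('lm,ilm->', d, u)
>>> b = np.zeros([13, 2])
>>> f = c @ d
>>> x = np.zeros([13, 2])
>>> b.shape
(13, 2)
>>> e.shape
(5, 5)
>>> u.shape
(5, 5, 2)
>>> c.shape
(5, 5)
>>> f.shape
(5, 2)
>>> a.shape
(2, 5, 5)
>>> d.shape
(5, 2)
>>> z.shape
(5, 5)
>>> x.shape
(13, 2)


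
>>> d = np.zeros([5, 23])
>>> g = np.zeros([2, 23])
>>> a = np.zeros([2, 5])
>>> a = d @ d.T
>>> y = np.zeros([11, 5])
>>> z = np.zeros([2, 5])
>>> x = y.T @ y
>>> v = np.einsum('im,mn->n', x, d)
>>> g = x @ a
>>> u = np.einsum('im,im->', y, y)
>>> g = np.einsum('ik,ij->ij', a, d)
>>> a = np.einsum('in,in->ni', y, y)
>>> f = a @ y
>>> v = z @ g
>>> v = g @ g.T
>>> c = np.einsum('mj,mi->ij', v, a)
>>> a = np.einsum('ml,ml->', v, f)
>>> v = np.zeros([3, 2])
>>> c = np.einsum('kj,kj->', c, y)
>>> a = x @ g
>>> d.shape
(5, 23)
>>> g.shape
(5, 23)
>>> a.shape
(5, 23)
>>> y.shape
(11, 5)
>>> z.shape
(2, 5)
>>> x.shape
(5, 5)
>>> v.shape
(3, 2)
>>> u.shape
()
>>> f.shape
(5, 5)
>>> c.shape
()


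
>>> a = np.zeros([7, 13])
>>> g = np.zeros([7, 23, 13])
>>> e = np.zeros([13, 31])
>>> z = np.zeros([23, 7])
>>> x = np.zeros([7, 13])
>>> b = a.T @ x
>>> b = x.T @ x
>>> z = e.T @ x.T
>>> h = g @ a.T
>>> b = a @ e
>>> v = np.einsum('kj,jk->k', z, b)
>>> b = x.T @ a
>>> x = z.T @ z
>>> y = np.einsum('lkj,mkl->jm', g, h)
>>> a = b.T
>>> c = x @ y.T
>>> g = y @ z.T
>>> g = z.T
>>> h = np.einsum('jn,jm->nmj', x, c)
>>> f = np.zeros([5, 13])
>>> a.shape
(13, 13)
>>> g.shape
(7, 31)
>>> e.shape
(13, 31)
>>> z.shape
(31, 7)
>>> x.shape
(7, 7)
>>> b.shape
(13, 13)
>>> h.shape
(7, 13, 7)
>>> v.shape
(31,)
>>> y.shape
(13, 7)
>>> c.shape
(7, 13)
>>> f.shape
(5, 13)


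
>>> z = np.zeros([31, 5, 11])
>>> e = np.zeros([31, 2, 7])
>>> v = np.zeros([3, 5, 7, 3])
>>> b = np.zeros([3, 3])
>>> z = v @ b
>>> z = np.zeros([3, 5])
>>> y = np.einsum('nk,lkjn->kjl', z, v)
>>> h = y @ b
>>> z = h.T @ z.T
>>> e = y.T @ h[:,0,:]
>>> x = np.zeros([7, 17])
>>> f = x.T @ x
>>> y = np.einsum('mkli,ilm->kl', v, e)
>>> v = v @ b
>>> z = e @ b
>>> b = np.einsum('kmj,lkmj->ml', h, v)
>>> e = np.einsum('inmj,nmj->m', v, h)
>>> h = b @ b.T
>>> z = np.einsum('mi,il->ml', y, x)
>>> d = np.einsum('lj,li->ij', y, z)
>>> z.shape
(5, 17)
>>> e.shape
(7,)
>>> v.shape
(3, 5, 7, 3)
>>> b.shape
(7, 3)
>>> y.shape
(5, 7)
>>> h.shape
(7, 7)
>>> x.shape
(7, 17)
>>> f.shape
(17, 17)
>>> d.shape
(17, 7)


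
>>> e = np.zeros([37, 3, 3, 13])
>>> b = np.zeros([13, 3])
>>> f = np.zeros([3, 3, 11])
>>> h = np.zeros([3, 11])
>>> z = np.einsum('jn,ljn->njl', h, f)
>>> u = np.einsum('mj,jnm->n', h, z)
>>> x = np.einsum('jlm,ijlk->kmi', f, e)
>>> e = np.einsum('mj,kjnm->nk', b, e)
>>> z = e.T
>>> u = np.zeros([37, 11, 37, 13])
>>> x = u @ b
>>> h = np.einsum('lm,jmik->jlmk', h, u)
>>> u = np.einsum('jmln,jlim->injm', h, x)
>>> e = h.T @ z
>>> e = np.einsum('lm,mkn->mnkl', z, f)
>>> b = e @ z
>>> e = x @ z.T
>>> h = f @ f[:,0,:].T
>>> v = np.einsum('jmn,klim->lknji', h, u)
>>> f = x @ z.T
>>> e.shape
(37, 11, 37, 37)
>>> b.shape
(3, 11, 3, 3)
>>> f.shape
(37, 11, 37, 37)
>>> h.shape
(3, 3, 3)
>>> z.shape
(37, 3)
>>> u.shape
(37, 13, 37, 3)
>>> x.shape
(37, 11, 37, 3)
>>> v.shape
(13, 37, 3, 3, 37)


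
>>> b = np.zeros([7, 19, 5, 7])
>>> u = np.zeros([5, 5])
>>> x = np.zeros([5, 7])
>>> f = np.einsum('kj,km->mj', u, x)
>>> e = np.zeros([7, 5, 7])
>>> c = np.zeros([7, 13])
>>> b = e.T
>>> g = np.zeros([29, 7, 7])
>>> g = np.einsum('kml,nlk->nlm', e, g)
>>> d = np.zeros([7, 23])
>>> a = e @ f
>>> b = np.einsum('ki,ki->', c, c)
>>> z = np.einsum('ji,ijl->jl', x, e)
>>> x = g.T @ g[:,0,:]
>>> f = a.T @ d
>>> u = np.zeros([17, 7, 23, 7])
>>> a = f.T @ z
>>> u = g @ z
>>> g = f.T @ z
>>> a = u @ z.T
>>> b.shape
()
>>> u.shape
(29, 7, 7)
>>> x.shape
(5, 7, 5)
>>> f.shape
(5, 5, 23)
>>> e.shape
(7, 5, 7)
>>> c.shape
(7, 13)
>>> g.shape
(23, 5, 7)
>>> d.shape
(7, 23)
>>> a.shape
(29, 7, 5)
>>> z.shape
(5, 7)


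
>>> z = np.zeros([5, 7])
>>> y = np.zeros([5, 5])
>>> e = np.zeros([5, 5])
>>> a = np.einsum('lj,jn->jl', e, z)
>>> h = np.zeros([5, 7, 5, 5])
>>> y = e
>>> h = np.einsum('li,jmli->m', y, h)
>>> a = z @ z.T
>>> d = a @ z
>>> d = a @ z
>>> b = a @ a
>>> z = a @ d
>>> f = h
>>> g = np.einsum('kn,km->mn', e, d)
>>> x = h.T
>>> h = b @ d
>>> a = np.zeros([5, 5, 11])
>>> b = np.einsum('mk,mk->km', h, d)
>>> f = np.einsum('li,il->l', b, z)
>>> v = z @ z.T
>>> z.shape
(5, 7)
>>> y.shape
(5, 5)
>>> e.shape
(5, 5)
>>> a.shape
(5, 5, 11)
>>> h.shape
(5, 7)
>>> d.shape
(5, 7)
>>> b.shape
(7, 5)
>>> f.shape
(7,)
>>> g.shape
(7, 5)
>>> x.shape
(7,)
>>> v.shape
(5, 5)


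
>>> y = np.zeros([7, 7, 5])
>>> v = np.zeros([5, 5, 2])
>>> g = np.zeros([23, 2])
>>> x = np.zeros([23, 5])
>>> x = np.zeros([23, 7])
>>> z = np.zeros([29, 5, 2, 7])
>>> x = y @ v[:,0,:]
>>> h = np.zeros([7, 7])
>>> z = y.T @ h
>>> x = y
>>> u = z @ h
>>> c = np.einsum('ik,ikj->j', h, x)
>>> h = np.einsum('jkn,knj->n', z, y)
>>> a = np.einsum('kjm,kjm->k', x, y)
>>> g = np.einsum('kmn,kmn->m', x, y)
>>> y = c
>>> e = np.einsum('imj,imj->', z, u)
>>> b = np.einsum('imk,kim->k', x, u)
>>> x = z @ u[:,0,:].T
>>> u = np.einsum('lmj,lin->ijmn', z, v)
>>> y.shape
(5,)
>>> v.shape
(5, 5, 2)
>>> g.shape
(7,)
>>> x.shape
(5, 7, 5)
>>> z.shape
(5, 7, 7)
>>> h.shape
(7,)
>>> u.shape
(5, 7, 7, 2)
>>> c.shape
(5,)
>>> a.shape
(7,)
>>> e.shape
()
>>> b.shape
(5,)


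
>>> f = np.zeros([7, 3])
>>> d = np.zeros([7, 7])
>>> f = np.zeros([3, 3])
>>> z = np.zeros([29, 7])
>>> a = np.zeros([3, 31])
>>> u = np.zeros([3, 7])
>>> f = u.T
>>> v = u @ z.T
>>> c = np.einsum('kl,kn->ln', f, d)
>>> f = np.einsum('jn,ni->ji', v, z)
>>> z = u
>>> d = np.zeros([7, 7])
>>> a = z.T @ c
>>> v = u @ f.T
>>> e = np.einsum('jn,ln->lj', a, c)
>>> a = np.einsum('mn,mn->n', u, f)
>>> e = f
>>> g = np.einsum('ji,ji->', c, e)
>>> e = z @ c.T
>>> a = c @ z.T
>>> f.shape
(3, 7)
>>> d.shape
(7, 7)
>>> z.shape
(3, 7)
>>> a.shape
(3, 3)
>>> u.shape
(3, 7)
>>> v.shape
(3, 3)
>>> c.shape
(3, 7)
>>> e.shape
(3, 3)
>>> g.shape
()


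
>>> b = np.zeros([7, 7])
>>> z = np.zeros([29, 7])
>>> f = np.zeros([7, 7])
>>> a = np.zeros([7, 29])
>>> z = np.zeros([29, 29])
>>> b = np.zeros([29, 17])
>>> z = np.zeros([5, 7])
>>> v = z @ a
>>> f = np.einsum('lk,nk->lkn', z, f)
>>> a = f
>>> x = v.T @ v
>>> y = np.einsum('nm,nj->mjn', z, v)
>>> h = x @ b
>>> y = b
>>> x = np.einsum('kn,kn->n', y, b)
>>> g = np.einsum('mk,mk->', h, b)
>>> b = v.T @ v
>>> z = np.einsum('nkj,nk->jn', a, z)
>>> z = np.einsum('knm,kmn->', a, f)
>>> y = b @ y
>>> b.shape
(29, 29)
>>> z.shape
()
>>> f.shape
(5, 7, 7)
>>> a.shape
(5, 7, 7)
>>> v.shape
(5, 29)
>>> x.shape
(17,)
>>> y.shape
(29, 17)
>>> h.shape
(29, 17)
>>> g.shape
()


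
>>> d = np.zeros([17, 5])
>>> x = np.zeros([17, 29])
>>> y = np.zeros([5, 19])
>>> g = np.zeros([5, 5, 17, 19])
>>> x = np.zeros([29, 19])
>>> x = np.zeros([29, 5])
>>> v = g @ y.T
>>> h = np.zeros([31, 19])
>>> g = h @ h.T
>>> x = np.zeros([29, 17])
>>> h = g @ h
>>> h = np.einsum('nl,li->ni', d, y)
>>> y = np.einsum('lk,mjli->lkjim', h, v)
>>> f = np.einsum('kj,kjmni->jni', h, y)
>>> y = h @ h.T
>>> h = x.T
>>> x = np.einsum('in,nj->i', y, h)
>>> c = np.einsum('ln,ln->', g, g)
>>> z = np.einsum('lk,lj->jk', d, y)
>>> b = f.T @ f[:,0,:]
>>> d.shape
(17, 5)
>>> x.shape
(17,)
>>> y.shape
(17, 17)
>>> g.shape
(31, 31)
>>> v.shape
(5, 5, 17, 5)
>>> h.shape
(17, 29)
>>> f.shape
(19, 5, 5)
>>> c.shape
()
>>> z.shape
(17, 5)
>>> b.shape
(5, 5, 5)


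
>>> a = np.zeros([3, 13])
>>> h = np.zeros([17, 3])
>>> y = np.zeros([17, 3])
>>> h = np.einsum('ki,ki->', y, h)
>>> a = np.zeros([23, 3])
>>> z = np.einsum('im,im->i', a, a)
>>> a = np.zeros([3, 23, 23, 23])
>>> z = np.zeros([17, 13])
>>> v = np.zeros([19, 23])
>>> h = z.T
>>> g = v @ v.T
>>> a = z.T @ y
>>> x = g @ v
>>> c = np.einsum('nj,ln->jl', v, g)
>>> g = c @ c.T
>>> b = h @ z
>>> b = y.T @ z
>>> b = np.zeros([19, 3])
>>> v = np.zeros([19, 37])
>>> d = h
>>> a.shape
(13, 3)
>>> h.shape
(13, 17)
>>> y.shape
(17, 3)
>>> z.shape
(17, 13)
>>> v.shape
(19, 37)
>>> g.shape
(23, 23)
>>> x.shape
(19, 23)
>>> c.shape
(23, 19)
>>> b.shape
(19, 3)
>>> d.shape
(13, 17)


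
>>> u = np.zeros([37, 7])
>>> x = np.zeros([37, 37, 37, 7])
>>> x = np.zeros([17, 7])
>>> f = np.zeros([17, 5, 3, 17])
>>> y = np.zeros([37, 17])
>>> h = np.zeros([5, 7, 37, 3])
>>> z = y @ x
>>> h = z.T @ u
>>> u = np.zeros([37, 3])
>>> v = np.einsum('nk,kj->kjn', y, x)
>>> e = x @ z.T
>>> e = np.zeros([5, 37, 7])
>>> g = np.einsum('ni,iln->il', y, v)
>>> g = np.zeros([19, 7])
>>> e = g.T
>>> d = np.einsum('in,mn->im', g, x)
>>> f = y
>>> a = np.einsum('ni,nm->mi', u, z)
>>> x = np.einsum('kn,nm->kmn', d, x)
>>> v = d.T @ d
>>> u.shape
(37, 3)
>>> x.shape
(19, 7, 17)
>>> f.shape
(37, 17)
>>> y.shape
(37, 17)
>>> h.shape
(7, 7)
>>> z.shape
(37, 7)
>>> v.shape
(17, 17)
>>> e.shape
(7, 19)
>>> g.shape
(19, 7)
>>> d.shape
(19, 17)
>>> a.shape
(7, 3)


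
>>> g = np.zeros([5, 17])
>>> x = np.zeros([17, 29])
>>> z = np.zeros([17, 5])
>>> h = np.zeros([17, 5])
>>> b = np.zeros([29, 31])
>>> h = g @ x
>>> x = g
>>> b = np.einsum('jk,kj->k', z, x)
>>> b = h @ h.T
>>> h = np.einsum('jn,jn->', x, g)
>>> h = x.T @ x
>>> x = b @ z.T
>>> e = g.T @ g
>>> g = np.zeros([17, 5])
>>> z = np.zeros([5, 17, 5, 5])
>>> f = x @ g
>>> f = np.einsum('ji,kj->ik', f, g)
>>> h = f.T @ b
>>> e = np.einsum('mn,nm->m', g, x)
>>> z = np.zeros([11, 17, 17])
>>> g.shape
(17, 5)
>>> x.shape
(5, 17)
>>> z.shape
(11, 17, 17)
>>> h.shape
(17, 5)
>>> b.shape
(5, 5)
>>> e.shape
(17,)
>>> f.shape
(5, 17)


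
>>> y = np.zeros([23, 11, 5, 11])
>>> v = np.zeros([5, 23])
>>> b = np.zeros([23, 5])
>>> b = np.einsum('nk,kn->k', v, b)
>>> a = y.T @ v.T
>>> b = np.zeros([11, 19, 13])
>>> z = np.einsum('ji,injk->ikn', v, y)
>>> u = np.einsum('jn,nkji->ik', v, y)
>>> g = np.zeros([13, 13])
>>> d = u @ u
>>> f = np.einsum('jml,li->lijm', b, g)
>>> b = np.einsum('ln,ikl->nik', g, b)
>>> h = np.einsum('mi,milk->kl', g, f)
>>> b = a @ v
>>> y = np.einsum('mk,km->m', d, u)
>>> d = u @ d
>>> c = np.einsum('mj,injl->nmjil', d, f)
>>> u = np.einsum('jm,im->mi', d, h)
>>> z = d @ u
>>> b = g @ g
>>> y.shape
(11,)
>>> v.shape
(5, 23)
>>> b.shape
(13, 13)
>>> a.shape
(11, 5, 11, 5)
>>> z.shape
(11, 19)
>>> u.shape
(11, 19)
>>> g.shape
(13, 13)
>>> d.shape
(11, 11)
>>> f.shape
(13, 13, 11, 19)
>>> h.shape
(19, 11)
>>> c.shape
(13, 11, 11, 13, 19)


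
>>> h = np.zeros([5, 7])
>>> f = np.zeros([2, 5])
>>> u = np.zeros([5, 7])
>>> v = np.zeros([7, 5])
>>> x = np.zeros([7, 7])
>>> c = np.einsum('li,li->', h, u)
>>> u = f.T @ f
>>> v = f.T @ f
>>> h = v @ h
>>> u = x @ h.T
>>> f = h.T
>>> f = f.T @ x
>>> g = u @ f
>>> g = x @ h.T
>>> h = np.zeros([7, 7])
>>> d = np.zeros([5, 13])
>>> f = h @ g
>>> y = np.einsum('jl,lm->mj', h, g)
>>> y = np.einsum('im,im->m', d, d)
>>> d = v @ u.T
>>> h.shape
(7, 7)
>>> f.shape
(7, 5)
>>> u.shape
(7, 5)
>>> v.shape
(5, 5)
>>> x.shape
(7, 7)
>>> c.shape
()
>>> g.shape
(7, 5)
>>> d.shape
(5, 7)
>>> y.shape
(13,)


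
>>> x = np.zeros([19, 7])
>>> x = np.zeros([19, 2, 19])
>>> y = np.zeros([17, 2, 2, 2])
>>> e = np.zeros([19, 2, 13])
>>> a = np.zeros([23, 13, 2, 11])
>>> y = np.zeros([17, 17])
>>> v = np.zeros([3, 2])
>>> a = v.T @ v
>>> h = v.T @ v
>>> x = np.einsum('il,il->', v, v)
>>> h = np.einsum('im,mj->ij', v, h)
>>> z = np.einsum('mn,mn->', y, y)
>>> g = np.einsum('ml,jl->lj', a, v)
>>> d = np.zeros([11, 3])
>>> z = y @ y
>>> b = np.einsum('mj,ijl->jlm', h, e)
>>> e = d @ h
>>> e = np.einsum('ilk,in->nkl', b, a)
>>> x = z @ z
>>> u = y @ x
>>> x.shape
(17, 17)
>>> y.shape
(17, 17)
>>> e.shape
(2, 3, 13)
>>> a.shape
(2, 2)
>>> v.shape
(3, 2)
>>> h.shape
(3, 2)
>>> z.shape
(17, 17)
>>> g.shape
(2, 3)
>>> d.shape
(11, 3)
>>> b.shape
(2, 13, 3)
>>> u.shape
(17, 17)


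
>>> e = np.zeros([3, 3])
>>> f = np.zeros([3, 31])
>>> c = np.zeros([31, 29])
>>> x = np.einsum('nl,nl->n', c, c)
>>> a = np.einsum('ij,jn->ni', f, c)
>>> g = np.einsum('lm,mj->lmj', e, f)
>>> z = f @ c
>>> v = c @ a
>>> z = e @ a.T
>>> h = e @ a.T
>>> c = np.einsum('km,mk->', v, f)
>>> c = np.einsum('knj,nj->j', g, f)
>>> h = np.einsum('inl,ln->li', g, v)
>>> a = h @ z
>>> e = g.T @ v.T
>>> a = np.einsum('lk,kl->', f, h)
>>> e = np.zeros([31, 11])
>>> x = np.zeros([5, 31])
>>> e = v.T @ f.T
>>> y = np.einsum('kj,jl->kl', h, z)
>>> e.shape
(3, 3)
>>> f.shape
(3, 31)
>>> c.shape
(31,)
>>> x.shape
(5, 31)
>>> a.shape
()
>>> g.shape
(3, 3, 31)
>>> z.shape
(3, 29)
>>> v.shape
(31, 3)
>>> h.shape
(31, 3)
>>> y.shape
(31, 29)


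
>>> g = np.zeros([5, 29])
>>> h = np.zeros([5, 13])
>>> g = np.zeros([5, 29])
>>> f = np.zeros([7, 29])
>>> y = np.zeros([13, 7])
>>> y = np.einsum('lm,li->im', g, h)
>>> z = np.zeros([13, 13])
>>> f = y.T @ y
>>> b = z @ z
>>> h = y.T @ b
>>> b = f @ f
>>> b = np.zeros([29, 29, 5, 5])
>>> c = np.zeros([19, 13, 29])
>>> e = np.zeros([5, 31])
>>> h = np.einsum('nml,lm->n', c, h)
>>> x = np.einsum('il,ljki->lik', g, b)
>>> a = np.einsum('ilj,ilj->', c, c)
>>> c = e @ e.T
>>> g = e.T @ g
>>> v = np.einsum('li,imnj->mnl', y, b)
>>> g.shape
(31, 29)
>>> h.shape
(19,)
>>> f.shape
(29, 29)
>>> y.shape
(13, 29)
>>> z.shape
(13, 13)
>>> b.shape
(29, 29, 5, 5)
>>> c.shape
(5, 5)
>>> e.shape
(5, 31)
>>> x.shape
(29, 5, 5)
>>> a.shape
()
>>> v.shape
(29, 5, 13)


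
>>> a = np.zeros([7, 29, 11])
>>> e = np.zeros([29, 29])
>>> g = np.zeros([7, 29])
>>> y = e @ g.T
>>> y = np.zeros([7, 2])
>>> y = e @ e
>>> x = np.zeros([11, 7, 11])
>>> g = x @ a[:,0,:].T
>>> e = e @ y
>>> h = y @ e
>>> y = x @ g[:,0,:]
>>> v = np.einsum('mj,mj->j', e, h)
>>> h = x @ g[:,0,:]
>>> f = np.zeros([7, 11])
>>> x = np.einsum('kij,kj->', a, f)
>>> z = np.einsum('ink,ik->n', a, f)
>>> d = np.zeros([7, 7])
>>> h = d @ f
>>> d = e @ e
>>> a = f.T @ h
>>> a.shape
(11, 11)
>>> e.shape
(29, 29)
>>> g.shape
(11, 7, 7)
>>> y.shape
(11, 7, 7)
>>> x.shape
()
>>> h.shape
(7, 11)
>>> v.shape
(29,)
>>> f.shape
(7, 11)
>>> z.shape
(29,)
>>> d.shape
(29, 29)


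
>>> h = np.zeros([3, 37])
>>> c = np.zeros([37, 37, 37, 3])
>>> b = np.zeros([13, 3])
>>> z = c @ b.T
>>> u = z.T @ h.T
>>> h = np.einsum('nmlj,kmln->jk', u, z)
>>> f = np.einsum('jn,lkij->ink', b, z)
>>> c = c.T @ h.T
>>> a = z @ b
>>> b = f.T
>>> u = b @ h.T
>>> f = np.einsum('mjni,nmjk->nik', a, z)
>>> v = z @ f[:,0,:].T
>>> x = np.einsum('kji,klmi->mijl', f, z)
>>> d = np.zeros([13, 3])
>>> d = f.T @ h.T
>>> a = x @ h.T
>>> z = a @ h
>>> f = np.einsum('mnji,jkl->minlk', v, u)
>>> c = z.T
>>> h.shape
(3, 37)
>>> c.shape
(37, 3, 13, 37)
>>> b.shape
(37, 3, 37)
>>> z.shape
(37, 13, 3, 37)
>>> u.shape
(37, 3, 3)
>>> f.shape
(37, 37, 37, 3, 3)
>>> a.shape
(37, 13, 3, 3)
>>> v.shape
(37, 37, 37, 37)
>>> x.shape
(37, 13, 3, 37)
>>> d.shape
(13, 3, 3)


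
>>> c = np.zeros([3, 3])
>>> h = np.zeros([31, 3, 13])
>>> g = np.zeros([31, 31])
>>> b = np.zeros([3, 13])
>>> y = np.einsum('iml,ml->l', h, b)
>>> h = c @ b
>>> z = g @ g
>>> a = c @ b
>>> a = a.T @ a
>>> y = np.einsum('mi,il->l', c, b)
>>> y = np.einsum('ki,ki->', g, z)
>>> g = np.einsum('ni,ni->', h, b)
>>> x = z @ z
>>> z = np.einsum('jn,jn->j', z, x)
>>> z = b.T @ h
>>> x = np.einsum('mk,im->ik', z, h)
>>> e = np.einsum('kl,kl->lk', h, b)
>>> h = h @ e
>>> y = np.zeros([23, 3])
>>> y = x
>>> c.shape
(3, 3)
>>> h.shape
(3, 3)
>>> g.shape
()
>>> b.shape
(3, 13)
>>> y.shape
(3, 13)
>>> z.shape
(13, 13)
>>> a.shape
(13, 13)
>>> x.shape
(3, 13)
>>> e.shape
(13, 3)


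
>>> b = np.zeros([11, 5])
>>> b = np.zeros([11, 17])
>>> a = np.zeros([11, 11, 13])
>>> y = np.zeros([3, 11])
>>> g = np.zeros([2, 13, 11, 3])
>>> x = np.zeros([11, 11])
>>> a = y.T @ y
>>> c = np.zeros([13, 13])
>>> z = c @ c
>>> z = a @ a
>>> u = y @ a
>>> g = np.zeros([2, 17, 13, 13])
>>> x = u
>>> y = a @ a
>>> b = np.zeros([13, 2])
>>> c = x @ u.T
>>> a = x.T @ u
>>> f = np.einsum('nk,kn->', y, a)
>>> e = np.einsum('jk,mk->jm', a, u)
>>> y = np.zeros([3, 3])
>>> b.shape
(13, 2)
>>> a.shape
(11, 11)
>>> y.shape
(3, 3)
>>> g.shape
(2, 17, 13, 13)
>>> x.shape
(3, 11)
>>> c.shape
(3, 3)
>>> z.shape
(11, 11)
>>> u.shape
(3, 11)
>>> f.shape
()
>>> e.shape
(11, 3)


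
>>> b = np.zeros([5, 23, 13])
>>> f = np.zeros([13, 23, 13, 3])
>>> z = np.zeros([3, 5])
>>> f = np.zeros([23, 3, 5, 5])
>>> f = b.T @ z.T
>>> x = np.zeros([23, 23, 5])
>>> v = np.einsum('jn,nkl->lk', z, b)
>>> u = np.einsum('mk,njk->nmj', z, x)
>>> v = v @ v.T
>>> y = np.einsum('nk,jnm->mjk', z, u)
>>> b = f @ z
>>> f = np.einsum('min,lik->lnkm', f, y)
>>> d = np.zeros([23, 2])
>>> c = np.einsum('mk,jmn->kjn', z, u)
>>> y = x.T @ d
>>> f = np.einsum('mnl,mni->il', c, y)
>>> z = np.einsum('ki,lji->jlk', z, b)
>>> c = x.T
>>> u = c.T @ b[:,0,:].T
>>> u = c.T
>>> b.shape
(13, 23, 5)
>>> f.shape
(2, 23)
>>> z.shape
(23, 13, 3)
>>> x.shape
(23, 23, 5)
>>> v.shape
(13, 13)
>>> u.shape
(23, 23, 5)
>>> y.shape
(5, 23, 2)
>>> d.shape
(23, 2)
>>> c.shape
(5, 23, 23)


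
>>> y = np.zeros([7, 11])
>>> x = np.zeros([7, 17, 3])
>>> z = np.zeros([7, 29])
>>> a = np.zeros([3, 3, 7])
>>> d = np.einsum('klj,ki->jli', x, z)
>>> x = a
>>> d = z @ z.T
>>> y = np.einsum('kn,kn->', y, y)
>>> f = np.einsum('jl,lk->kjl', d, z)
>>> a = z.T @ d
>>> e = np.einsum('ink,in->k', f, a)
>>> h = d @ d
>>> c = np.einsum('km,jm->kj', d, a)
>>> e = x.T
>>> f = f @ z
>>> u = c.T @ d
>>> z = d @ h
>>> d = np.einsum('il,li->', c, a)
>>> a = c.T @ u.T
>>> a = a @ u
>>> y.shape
()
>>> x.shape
(3, 3, 7)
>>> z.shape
(7, 7)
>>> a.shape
(29, 7)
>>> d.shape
()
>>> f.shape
(29, 7, 29)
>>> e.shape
(7, 3, 3)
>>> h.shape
(7, 7)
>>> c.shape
(7, 29)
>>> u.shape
(29, 7)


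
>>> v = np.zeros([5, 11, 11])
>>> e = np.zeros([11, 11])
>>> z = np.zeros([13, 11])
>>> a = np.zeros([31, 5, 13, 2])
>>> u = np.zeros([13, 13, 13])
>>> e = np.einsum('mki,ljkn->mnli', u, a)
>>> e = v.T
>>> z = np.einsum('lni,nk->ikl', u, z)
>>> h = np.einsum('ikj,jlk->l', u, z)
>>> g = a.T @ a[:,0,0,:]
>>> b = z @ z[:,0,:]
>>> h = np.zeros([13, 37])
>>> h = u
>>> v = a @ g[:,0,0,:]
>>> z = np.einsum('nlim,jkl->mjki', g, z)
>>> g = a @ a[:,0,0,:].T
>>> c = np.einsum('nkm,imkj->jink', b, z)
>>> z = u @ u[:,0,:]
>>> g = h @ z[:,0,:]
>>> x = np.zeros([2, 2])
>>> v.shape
(31, 5, 13, 2)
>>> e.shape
(11, 11, 5)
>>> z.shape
(13, 13, 13)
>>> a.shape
(31, 5, 13, 2)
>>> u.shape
(13, 13, 13)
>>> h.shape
(13, 13, 13)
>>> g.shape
(13, 13, 13)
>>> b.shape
(13, 11, 13)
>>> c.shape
(5, 2, 13, 11)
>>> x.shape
(2, 2)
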